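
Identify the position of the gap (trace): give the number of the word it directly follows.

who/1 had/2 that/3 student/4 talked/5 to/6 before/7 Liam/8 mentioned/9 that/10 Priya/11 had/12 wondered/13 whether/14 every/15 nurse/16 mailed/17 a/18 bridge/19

The displaced element is "who" (word 1).
It functions as the object of the preposition "to" of "talked", so the gap sits immediately after word 6 ("to").
Base order: That student had talked to who before Liam mentioned that Priya had wondered whether every nurse mailed a bridge.

6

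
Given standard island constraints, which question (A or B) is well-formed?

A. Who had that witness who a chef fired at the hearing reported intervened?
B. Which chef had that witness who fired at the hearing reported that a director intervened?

In B, the wh-phrase is extracted from inside a complex-NP island (relative clause) (introduced by "who"), which blocks movement.
In A, the extraction path crosses only that-complement boundaries, which are transparent.
So A is grammatical.

A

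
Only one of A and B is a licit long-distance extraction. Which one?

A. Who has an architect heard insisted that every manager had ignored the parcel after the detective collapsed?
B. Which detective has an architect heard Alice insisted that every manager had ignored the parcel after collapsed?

In B, the wh-phrase is extracted from inside an adjunct island (introduced by "after"), which blocks movement.
In A, the extraction path crosses only that-complement boundaries, which are transparent.
So A is grammatical.

A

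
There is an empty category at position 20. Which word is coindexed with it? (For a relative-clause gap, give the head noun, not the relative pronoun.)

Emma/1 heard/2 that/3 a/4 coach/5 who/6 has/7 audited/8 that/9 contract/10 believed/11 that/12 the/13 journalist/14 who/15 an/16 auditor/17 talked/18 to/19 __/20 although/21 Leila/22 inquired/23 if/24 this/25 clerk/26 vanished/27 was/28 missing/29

The gap at 20 is the prepositional object of "talked", inside a relative clause.
The relative pronoun is "who" (word 15); it is bound by the head noun immediately before it.
Its filler is the head noun "journalist", at word 14.

14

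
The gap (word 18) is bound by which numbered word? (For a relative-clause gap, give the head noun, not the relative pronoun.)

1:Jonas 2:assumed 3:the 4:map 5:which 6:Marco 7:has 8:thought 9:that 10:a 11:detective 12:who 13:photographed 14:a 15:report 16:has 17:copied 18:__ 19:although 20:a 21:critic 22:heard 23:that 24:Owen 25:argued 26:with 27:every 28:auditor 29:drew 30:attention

The gap at 18 is the object of "copied", inside a relative clause.
The relative pronoun is "which" (word 5); it is bound by the head noun immediately before it.
Its filler is the head noun "map", at word 4.

4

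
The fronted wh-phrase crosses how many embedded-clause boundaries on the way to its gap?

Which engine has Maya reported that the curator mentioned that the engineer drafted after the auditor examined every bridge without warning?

"which engine" is extracted from the object of "drafted".
Boundaries crossed, outermost first: [that], [that] — 2 in total.

2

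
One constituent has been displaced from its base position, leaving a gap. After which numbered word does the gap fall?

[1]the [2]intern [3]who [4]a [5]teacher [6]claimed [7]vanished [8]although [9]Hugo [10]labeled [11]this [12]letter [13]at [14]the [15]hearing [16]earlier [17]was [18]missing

6

The displaced element is "the intern" (word 2).
It is linked across 1 clause boundary (Ø).
It functions as the subject of "vanished", so the gap sits immediately after word 6 ("claimed").
Base order: A teacher claimed that the intern vanished although Hugo labeled this letter at the hearing earlier.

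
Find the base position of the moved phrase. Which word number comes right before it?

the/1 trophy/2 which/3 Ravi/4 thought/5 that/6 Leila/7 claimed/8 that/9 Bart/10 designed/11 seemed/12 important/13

The displaced element is "the trophy" (word 2).
It is linked across 2 clause boundaries (that → that).
It functions as the direct object of "designed", so the gap sits immediately after word 11 ("designed").
Base order: Ravi thought that Leila claimed that Bart designed the trophy.

11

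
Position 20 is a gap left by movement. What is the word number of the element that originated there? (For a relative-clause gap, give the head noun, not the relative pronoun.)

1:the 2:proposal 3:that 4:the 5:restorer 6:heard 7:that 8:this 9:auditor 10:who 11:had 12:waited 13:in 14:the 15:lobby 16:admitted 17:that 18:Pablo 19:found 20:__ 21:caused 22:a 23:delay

2

The gap at 20 is the object of "found", inside a relative clause.
The relative pronoun is "that" (word 3); it is bound by the head noun immediately before it.
Its filler is the head noun "proposal", at word 2.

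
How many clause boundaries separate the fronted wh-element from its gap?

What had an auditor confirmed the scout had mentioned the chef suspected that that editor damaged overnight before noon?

3

"what" is extracted from the object of "damaged".
Boundaries crossed, outermost first: [Ø], [Ø], [that] — 3 in total.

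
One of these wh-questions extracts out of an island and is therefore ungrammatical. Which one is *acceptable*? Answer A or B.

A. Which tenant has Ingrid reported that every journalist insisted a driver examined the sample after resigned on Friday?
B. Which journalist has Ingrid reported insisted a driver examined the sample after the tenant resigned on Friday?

B

In A, the wh-phrase is extracted from inside an adjunct island (introduced by "after"), which blocks movement.
In B, the extraction path crosses only that-complement boundaries, which are transparent.
So B is grammatical.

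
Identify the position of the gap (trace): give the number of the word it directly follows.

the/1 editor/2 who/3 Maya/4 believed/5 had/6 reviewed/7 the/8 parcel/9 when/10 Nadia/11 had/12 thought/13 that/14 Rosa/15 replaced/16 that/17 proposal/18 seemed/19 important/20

The displaced element is "the editor" (word 2).
It is linked across 1 clause boundary (Ø).
It functions as the subject of "reviewed", so the gap sits immediately after word 5 ("believed").
Base order: Maya believed that the editor had reviewed the parcel when Nadia had thought that Rosa replaced that proposal.

5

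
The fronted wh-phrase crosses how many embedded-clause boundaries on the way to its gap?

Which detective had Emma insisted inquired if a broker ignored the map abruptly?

1

"which detective" is extracted from the subject of "inquired".
Boundaries crossed, outermost first: [Ø] — 1 in total.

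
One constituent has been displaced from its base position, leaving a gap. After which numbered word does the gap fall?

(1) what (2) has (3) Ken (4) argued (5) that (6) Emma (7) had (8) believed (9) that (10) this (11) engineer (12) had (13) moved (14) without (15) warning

The displaced element is "what" (word 1).
It is linked across 2 clause boundaries (that → that).
It functions as the direct object of "moved", so the gap sits immediately after word 13 ("moved").
Base order: Ken has argued that Emma had believed that this engineer had moved what without warning.

13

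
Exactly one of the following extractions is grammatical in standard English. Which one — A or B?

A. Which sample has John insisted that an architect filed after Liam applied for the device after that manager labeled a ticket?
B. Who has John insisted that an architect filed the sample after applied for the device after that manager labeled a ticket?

A

In B, the wh-phrase is extracted from inside an adjunct island (introduced by "after"), which blocks movement.
In A, the extraction path crosses only that-complement boundaries, which are transparent.
So A is grammatical.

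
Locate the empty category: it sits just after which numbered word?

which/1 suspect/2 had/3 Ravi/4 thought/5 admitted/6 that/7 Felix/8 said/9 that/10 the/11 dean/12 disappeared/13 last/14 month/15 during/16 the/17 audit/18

The displaced element is "which suspect" (word 2).
It is linked across 1 clause boundary (Ø).
It functions as the subject of "admitted", so the gap sits immediately after word 5 ("thought").
Base order: Ravi had thought that which suspect admitted that Felix said that the dean disappeared last month during the audit.

5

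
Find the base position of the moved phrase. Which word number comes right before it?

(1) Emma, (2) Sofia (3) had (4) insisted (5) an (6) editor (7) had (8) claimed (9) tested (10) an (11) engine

8

The displaced element is "Emma" (word 1).
It is linked across 2 clause boundaries (Ø → Ø).
It functions as the subject of "tested", so the gap sits immediately after word 8 ("claimed").
Base order: Sofia had insisted an editor had claimed that Emma tested an engine.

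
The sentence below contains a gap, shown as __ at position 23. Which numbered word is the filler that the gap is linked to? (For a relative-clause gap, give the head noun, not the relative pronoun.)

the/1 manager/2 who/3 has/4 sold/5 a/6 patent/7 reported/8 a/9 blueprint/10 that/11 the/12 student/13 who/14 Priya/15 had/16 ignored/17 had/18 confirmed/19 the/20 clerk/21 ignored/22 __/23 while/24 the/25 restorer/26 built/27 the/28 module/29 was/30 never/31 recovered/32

10

The gap at 23 is the object of "ignored", inside a relative clause.
The relative pronoun is "that" (word 11); it is bound by the head noun immediately before it.
Its filler is the head noun "blueprint", at word 10.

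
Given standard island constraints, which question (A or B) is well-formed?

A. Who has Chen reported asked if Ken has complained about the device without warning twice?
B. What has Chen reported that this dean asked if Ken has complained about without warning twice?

In B, the wh-phrase is extracted from inside a wh-island (introduced by "if"), which blocks movement.
In A, the extraction path crosses only that-complement boundaries, which are transparent.
So A is grammatical.

A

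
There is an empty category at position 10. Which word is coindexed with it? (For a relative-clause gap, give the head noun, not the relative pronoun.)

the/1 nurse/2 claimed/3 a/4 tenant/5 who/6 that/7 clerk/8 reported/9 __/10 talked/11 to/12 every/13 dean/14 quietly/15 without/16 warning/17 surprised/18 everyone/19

5

The gap at 10 is the subject of "talked", inside a relative clause.
The relative pronoun is "who" (word 6); it is bound by the head noun immediately before it.
Its filler is the head noun "tenant", at word 5.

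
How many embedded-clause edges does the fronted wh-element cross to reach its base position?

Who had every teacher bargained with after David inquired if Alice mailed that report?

"who" originates inside the matrix clause — no clause boundary is crossed.

0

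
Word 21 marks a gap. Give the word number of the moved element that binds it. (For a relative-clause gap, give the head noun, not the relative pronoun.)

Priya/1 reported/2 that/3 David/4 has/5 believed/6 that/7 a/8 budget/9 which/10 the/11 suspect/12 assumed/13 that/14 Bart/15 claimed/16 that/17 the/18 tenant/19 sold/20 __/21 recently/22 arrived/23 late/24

The gap at 21 is the object of "sold", inside a relative clause.
The relative pronoun is "which" (word 10); it is bound by the head noun immediately before it.
Its filler is the head noun "budget", at word 9.

9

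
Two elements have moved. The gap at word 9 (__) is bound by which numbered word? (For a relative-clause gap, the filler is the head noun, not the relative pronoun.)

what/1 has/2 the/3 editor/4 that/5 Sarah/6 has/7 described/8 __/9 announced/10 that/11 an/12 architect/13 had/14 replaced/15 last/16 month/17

4

The marked gap is inside the relative clause, the direct object of "described".
Its filler is the head noun "editor" (via "that"), at word 4.
(The other dependency links word 1 to a gap after word 15.)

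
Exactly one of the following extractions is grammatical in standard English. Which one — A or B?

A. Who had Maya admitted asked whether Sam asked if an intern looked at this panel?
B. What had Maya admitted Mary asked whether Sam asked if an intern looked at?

A

In B, the wh-phrase is extracted from inside a wh-island (introduced by "whether"), which blocks movement.
In A, the extraction path crosses only that-complement boundaries, which are transparent.
So A is grammatical.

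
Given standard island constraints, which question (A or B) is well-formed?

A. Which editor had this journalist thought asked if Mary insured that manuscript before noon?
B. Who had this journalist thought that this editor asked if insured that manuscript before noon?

In B, the wh-phrase is extracted from inside a wh-island (introduced by "if"), which blocks movement.
In A, the extraction path crosses only that-complement boundaries, which are transparent.
So A is grammatical.

A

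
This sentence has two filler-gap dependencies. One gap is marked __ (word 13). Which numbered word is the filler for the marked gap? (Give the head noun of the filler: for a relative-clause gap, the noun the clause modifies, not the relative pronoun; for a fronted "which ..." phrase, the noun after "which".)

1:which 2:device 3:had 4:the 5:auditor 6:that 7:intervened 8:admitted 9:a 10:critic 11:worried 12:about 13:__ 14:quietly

2

The marked gap is the object of the preposition "about" of "worried".
Its filler is the fronted wh-phrase "which device", at word 2.
(The other dependency links word 5 to a gap after word 6.)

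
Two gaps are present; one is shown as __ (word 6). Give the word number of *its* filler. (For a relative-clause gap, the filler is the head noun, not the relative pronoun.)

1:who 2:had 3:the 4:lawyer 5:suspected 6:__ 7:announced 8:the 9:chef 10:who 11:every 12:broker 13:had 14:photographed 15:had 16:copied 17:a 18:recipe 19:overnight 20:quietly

The marked gap is the subject of "announced".
Its filler is the fronted wh-phrase "who", at word 1.
(The other dependency links word 9 to a gap after word 14.)

1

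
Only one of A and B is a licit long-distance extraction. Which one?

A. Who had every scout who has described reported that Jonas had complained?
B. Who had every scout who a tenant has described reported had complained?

In A, the wh-phrase is extracted from inside a complex-NP island (relative clause) (introduced by "who"), which blocks movement.
In B, the extraction path crosses only that-complement boundaries, which are transparent.
So B is grammatical.

B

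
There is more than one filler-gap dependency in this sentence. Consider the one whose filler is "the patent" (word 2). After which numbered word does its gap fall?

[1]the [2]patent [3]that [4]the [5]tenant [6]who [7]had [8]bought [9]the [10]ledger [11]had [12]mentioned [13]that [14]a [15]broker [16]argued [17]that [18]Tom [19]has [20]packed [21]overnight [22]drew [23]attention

20

The displaced element is "the patent" (word 2).
It is linked across 2 clause boundaries (that → that).
It functions as the direct object of "packed", so the gap sits immediately after word 20 ("packed").
Base order: The tenant who had bought the ledger had mentioned that a broker argued that Tom has packed the patent overnight.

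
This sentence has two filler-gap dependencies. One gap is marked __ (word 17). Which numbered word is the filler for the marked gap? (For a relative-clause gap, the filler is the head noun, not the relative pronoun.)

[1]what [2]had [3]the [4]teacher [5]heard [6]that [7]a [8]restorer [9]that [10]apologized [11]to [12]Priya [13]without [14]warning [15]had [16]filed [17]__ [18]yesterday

The marked gap is the direct object of "filed".
Its filler is the fronted wh-phrase "what", at word 1.
(The other dependency links word 8 to a gap after word 9.)

1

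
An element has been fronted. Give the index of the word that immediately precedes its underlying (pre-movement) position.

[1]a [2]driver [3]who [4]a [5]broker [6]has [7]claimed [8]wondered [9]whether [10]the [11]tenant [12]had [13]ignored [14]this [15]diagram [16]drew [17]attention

The displaced element is "a driver" (word 2).
It is linked across 1 clause boundary (Ø).
It functions as the subject of "wondered", so the gap sits immediately after word 7 ("claimed").
Base order: A broker has claimed that a driver wondered whether the tenant had ignored this diagram.

7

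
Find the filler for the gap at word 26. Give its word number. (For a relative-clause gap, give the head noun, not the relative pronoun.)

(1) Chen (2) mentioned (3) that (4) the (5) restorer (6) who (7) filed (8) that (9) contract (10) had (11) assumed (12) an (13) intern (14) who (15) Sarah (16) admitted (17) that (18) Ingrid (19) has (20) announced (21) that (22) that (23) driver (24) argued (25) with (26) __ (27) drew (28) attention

13

The gap at 26 is the prepositional object of "argued", inside a relative clause.
The relative pronoun is "who" (word 14); it is bound by the head noun immediately before it.
Its filler is the head noun "intern", at word 13.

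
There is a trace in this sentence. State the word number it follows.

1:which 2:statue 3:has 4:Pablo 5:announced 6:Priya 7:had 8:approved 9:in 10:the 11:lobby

The displaced element is "which statue" (word 2).
It is linked across 1 clause boundary (Ø).
It functions as the direct object of "approved", so the gap sits immediately after word 8 ("approved").
Base order: Pablo has announced Priya had approved which statue in the lobby.

8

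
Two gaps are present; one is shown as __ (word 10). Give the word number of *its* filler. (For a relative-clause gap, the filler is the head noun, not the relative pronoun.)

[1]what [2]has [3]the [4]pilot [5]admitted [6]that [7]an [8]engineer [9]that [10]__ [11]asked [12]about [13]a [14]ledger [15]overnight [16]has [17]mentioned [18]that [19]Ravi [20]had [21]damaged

8

The marked gap is inside the relative clause, the subject of "asked".
Its filler is the head noun "engineer" (via "that"), at word 8.
(The other dependency links word 1 to a gap after word 21.)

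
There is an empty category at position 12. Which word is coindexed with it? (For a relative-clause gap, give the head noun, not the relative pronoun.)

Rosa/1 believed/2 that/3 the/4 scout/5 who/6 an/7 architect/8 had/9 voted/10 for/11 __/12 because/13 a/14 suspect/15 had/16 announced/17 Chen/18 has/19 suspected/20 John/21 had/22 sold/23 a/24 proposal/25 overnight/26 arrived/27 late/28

The gap at 12 is the prepositional object of "voted", inside a relative clause.
The relative pronoun is "who" (word 6); it is bound by the head noun immediately before it.
Its filler is the head noun "scout", at word 5.

5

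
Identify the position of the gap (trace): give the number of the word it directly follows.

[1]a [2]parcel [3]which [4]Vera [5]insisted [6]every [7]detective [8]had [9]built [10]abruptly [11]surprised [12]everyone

The displaced element is "a parcel" (word 2).
It is linked across 1 clause boundary (Ø).
It functions as the direct object of "built", so the gap sits immediately after word 9 ("built").
Base order: Vera insisted every detective had built a parcel abruptly.

9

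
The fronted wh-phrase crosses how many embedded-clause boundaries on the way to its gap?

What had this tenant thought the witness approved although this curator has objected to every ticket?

"what" is extracted from the object of "approved".
Boundaries crossed, outermost first: [Ø] — 1 in total.

1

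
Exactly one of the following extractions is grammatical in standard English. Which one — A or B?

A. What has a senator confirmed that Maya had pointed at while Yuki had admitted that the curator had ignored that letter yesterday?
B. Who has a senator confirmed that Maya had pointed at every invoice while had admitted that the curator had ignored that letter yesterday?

In B, the wh-phrase is extracted from inside an adjunct island (introduced by "while"), which blocks movement.
In A, the extraction path crosses only that-complement boundaries, which are transparent.
So A is grammatical.

A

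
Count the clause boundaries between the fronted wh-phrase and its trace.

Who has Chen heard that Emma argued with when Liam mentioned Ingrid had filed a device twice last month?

1

"who" is extracted from the PP object of "argued".
Boundaries crossed, outermost first: [that] — 1 in total.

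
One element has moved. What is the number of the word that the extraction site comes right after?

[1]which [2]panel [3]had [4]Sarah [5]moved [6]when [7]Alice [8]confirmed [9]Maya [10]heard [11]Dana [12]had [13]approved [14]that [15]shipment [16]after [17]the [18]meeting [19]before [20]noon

The displaced element is "which panel" (word 2).
It functions as the direct object of "moved", so the gap sits immediately after word 5 ("moved").
Base order: Sarah had moved which panel when Alice confirmed Maya heard Dana had approved that shipment after the meeting before noon.

5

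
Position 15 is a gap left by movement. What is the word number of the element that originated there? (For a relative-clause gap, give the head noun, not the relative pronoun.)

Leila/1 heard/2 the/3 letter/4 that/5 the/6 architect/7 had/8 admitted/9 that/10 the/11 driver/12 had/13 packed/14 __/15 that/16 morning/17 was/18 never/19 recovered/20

The gap at 15 is the object of "packed", inside a relative clause.
The relative pronoun is "that" (word 5); it is bound by the head noun immediately before it.
Its filler is the head noun "letter", at word 4.

4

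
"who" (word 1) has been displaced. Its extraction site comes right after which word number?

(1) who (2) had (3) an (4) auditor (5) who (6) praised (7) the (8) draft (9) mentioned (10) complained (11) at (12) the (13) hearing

The displaced element is "who" (word 1).
It is linked across 1 clause boundary (Ø).
It functions as the subject of "complained", so the gap sits immediately after word 9 ("mentioned").
Base order: An auditor who praised the draft had mentioned that who complained at the hearing.

9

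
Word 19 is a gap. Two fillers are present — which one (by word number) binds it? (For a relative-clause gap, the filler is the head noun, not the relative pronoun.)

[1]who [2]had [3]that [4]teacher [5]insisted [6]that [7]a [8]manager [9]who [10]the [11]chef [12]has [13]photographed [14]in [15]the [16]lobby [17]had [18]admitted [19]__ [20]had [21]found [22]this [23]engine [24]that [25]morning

The marked gap is the subject of "found".
Its filler is the fronted wh-phrase "who", at word 1.
(The other dependency links word 8 to a gap after word 13.)

1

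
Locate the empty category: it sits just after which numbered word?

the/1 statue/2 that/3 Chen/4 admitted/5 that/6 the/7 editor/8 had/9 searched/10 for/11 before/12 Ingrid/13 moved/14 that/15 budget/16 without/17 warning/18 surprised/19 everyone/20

The displaced element is "the statue" (word 2).
It is linked across 1 clause boundary (that).
It functions as the object of the preposition "for" of "searched", so the gap sits immediately after word 11 ("for").
Base order: Chen admitted that the editor had searched for the statue before Ingrid moved that budget without warning.

11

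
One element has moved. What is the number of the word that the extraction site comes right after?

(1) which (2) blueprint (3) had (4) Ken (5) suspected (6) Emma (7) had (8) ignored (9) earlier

The displaced element is "which blueprint" (word 2).
It is linked across 1 clause boundary (Ø).
It functions as the direct object of "ignored", so the gap sits immediately after word 8 ("ignored").
Base order: Ken had suspected Emma had ignored which blueprint earlier.

8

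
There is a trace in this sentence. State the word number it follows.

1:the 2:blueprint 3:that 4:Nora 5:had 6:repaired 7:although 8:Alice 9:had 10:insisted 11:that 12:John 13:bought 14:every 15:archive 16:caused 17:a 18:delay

6

The displaced element is "the blueprint" (word 2).
It functions as the direct object of "repaired", so the gap sits immediately after word 6 ("repaired").
Base order: Nora had repaired the blueprint although Alice had insisted that John bought every archive.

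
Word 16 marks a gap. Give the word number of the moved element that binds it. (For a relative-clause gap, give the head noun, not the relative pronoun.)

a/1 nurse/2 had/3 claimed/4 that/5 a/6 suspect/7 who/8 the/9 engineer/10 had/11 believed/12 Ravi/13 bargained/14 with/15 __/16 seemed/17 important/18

The gap at 16 is the prepositional object of "bargained", inside a relative clause.
The relative pronoun is "who" (word 8); it is bound by the head noun immediately before it.
Its filler is the head noun "suspect", at word 7.

7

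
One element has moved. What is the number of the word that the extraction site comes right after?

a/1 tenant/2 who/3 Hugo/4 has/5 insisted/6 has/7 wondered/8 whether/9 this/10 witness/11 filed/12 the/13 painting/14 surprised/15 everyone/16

The displaced element is "a tenant" (word 2).
It is linked across 1 clause boundary (Ø).
It functions as the subject of "wondered", so the gap sits immediately after word 6 ("insisted").
Base order: Hugo has insisted that a tenant has wondered whether this witness filed the painting.

6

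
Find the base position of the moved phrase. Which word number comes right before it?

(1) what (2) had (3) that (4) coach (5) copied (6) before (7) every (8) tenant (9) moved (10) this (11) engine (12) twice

5

The displaced element is "what" (word 1).
It functions as the direct object of "copied", so the gap sits immediately after word 5 ("copied").
Base order: That coach had copied what before every tenant moved this engine twice.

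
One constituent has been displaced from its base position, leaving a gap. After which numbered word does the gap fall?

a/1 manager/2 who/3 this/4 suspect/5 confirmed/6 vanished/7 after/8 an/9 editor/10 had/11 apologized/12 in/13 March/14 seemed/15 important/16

The displaced element is "a manager" (word 2).
It is linked across 1 clause boundary (Ø).
It functions as the subject of "vanished", so the gap sits immediately after word 6 ("confirmed").
Base order: This suspect confirmed a manager vanished after an editor had apologized in March.

6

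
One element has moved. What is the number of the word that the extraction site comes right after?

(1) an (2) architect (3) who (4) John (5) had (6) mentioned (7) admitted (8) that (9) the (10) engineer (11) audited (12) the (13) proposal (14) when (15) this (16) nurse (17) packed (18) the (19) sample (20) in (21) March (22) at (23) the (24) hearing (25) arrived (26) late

6

The displaced element is "an architect" (word 2).
It is linked across 1 clause boundary (Ø).
It functions as the subject of "admitted", so the gap sits immediately after word 6 ("mentioned").
Base order: John had mentioned that an architect admitted that the engineer audited the proposal when this nurse packed the sample in March at the hearing.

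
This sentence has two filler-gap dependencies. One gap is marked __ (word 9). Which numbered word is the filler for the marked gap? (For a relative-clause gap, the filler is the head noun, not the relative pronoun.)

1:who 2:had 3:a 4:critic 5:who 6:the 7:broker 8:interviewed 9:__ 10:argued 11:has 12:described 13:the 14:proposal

4

The marked gap is inside the relative clause, the direct object of "interviewed".
Its filler is the head noun "critic" (via "who"), at word 4.
(The other dependency links word 1 to a gap after word 10.)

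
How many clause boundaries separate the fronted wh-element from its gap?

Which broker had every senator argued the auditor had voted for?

"which broker" is extracted from the PP object of "voted".
Boundaries crossed, outermost first: [Ø] — 1 in total.

1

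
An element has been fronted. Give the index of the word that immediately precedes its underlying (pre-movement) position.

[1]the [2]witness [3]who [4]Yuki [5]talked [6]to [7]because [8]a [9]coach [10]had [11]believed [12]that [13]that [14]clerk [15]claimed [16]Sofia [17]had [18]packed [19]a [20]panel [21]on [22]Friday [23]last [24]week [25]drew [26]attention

The displaced element is "the witness" (word 2).
It functions as the object of the preposition "to" of "talked", so the gap sits immediately after word 6 ("to").
Base order: Yuki talked to the witness because a coach had believed that that clerk claimed Sofia had packed a panel on Friday last week.

6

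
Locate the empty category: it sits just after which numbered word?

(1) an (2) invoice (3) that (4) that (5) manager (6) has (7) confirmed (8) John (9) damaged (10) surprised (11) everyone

The displaced element is "an invoice" (word 2).
It is linked across 1 clause boundary (Ø).
It functions as the direct object of "damaged", so the gap sits immediately after word 9 ("damaged").
Base order: That manager has confirmed John damaged an invoice.

9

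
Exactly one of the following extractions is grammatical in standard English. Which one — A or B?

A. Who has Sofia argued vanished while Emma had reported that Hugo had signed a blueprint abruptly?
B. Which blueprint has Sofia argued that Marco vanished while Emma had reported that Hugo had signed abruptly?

A

In B, the wh-phrase is extracted from inside an adjunct island (introduced by "while"), which blocks movement.
In A, the extraction path crosses only that-complement boundaries, which are transparent.
So A is grammatical.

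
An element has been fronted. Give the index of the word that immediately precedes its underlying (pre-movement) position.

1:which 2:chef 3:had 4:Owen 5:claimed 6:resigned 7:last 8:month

5

The displaced element is "which chef" (word 2).
It is linked across 1 clause boundary (Ø).
It functions as the subject of "resigned", so the gap sits immediately after word 5 ("claimed").
Base order: Owen had claimed that which chef resigned last month.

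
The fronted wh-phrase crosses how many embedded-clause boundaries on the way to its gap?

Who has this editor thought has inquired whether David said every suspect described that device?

"who" is extracted from the subject of "inquired".
Boundaries crossed, outermost first: [Ø] — 1 in total.

1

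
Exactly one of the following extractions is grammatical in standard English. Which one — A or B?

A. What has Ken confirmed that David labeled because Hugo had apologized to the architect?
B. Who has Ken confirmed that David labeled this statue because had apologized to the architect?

A

In B, the wh-phrase is extracted from inside an adjunct island (introduced by "because"), which blocks movement.
In A, the extraction path crosses only that-complement boundaries, which are transparent.
So A is grammatical.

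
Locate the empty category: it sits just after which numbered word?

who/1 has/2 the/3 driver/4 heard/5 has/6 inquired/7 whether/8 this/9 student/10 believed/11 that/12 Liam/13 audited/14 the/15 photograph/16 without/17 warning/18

The displaced element is "who" (word 1).
It is linked across 1 clause boundary (Ø).
It functions as the subject of "inquired", so the gap sits immediately after word 5 ("heard").
Base order: The driver has heard that who has inquired whether this student believed that Liam audited the photograph without warning.

5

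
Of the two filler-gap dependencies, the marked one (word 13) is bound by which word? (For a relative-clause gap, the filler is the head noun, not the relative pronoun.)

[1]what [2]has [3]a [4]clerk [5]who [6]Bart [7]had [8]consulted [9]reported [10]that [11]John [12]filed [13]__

1

The marked gap is the direct object of "filed".
Its filler is the fronted wh-phrase "what", at word 1.
(The other dependency links word 4 to a gap after word 8.)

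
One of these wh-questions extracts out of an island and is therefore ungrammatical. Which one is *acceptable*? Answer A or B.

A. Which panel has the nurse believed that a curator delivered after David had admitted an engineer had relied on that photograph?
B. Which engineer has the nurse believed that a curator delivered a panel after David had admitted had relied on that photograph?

In B, the wh-phrase is extracted from inside an adjunct island (introduced by "after"), which blocks movement.
In A, the extraction path crosses only that-complement boundaries, which are transparent.
So A is grammatical.

A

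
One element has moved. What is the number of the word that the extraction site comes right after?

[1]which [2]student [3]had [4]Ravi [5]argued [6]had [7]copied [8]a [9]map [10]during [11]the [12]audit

The displaced element is "which student" (word 2).
It is linked across 1 clause boundary (Ø).
It functions as the subject of "copied", so the gap sits immediately after word 5 ("argued").
Base order: Ravi had argued that which student had copied a map during the audit.

5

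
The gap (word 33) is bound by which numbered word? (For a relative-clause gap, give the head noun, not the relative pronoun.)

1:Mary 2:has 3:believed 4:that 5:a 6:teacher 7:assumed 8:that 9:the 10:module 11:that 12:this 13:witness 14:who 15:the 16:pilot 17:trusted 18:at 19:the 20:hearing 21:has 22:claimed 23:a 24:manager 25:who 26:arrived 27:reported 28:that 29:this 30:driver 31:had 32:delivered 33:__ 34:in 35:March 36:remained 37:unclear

10

The gap at 33 is the object of "delivered", inside a relative clause.
The relative pronoun is "that" (word 11); it is bound by the head noun immediately before it.
Its filler is the head noun "module", at word 10.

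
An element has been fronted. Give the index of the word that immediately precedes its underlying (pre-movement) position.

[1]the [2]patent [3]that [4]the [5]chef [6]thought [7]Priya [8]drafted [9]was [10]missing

8

The displaced element is "the patent" (word 2).
It is linked across 1 clause boundary (Ø).
It functions as the direct object of "drafted", so the gap sits immediately after word 8 ("drafted").
Base order: The chef thought Priya drafted the patent.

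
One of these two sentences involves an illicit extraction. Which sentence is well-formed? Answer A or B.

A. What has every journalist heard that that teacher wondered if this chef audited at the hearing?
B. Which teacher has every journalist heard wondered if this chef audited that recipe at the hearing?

In A, the wh-phrase is extracted from inside a wh-island (introduced by "if"), which blocks movement.
In B, the extraction path crosses only that-complement boundaries, which are transparent.
So B is grammatical.

B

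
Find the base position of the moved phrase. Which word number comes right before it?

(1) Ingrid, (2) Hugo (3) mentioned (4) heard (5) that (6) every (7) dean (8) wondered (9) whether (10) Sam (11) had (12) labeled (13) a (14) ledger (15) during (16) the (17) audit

3

The displaced element is "Ingrid" (word 1).
It is linked across 1 clause boundary (Ø).
It functions as the subject of "heard", so the gap sits immediately after word 3 ("mentioned").
Base order: Hugo mentioned that Ingrid heard that every dean wondered whether Sam had labeled a ledger during the audit.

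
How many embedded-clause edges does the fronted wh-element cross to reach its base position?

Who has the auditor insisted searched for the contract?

1

"who" is extracted from the subject of "searched".
Boundaries crossed, outermost first: [Ø] — 1 in total.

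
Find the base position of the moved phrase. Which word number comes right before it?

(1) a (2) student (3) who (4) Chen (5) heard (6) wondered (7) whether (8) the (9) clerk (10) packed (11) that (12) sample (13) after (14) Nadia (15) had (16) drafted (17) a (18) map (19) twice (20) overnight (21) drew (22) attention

5

The displaced element is "a student" (word 2).
It is linked across 1 clause boundary (Ø).
It functions as the subject of "wondered", so the gap sits immediately after word 5 ("heard").
Base order: Chen heard a student wondered whether the clerk packed that sample after Nadia had drafted a map twice overnight.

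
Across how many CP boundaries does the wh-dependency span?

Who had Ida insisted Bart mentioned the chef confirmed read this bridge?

"who" is extracted from the subject of "read".
Boundaries crossed, outermost first: [Ø], [Ø], [Ø] — 3 in total.

3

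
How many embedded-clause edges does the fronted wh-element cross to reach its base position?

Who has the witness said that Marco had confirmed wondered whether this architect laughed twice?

2

"who" is extracted from the subject of "wondered".
Boundaries crossed, outermost first: [that], [Ø] — 2 in total.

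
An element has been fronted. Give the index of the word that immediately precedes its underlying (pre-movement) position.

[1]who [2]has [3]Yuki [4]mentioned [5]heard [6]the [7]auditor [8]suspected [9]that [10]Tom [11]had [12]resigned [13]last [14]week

The displaced element is "who" (word 1).
It is linked across 1 clause boundary (Ø).
It functions as the subject of "heard", so the gap sits immediately after word 4 ("mentioned").
Base order: Yuki has mentioned that who heard the auditor suspected that Tom had resigned last week.

4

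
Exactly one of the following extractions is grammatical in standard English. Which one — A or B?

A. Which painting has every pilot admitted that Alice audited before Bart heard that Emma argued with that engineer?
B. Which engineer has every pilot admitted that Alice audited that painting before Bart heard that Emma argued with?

A

In B, the wh-phrase is extracted from inside an adjunct island (introduced by "before"), which blocks movement.
In A, the extraction path crosses only that-complement boundaries, which are transparent.
So A is grammatical.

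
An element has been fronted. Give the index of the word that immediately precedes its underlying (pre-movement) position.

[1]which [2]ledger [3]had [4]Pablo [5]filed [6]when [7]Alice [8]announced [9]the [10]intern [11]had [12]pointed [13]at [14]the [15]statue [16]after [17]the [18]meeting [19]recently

5

The displaced element is "which ledger" (word 2).
It functions as the direct object of "filed", so the gap sits immediately after word 5 ("filed").
Base order: Pablo had filed which ledger when Alice announced the intern had pointed at the statue after the meeting recently.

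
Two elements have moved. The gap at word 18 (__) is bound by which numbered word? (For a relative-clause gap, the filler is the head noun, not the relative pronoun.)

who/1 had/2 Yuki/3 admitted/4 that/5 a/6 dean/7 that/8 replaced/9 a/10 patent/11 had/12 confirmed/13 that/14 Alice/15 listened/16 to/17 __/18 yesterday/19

The marked gap is the object of the preposition "to" of "listened".
Its filler is the fronted wh-phrase "who", at word 1.
(The other dependency links word 7 to a gap after word 8.)

1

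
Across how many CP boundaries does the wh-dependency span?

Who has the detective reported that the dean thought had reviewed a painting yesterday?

2

"who" is extracted from the subject of "reviewed".
Boundaries crossed, outermost first: [that], [Ø] — 2 in total.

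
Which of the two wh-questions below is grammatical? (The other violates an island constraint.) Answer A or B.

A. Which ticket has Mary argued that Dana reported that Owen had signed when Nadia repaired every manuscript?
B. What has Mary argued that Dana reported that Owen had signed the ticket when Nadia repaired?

A

In B, the wh-phrase is extracted from inside an adjunct island (introduced by "when"), which blocks movement.
In A, the extraction path crosses only that-complement boundaries, which are transparent.
So A is grammatical.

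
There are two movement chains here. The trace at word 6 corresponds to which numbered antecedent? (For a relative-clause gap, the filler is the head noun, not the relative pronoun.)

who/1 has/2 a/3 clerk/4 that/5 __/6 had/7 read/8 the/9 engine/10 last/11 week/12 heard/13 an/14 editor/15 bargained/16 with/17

4

The marked gap is inside the relative clause, the subject of "read".
Its filler is the head noun "clerk" (via "that"), at word 4.
(The other dependency links word 1 to a gap after word 17.)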